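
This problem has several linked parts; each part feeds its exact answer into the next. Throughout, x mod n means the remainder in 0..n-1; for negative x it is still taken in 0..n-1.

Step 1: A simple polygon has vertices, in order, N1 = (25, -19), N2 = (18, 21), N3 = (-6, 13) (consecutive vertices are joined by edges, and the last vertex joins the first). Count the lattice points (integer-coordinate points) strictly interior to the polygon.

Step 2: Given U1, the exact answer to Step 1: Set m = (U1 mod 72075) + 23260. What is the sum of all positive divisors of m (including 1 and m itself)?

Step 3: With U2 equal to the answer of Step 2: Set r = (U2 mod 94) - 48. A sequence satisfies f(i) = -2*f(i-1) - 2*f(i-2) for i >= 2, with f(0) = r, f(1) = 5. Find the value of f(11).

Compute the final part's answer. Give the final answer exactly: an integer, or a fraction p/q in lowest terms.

32

Step 1: cross terms: (25*21 - 18*-19)=867, (18*13 - -6*21)=360, (-6*-19 - 25*13)=-211; twice the area = |1016| = 1016; area = 508; boundary points = 1 + 8 + 1 = 10; strictly interior points = area - boundary/2 + 1 = 504; answer 504
Step 2: U1 = 504; m = 23764; 23764 = 2^2 * 13 * 457; sigma = (1 + 2 + 4) * (1 + 13) * (1 + 457) = 7 * 14 * 458 = 44884; answer 44884
Step 3: U2 = 44884; r = -2; f(2) = -2*(5) - 2*(-2) = -6; iterating: f(2)=-6, f(3)=2, f(4)=8, f(5)=-20, f(6)=24, f(7)=-8, f(8)=-32, f(9)=80, f(10)=-96, f(11)=32; answer 32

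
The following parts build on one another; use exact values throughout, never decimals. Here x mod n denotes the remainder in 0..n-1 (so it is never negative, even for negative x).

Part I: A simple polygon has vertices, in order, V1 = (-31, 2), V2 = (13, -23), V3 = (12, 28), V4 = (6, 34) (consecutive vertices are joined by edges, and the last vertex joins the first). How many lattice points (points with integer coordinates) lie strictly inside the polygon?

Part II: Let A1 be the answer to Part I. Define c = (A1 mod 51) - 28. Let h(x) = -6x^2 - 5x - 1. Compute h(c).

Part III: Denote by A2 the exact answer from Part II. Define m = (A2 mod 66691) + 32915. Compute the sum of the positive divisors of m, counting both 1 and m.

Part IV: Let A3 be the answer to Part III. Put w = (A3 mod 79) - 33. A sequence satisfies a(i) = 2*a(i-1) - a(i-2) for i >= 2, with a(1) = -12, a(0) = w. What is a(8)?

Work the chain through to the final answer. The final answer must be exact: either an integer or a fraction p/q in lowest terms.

Part I: cross terms: (-31*-23 - 13*2)=687, (13*28 - 12*-23)=640, (12*34 - 6*28)=240, (6*2 - -31*34)=1066; twice the area = |2633| = 2633; area = 2633/2; boundary points = 1 + 1 + 6 + 1 = 9; strictly interior points = area - boundary/2 + 1 = 1313; answer 1313
Part II: A1 = 1313; c = 10; -6*(10)^2 - 5*(10)^1 - 1 = (-600) + (-50) + (-1) = -651; answer -651
Part III: A2 = -651; m = 98955; 98955 = 3^3 * 5 * 733; sigma = (1 + 3 + 9 + 27) * (1 + 5) * (1 + 733) = 40 * 6 * 734 = 176160; answer 176160
Part IV: A3 = 176160; w = 36; a(2) = 2*(-12) - 1*(36) = -60; iterating: a(2)=-60, a(3)=-108, a(4)=-156, a(5)=-204, a(6)=-252, a(7)=-300, a(8)=-348; answer -348

-348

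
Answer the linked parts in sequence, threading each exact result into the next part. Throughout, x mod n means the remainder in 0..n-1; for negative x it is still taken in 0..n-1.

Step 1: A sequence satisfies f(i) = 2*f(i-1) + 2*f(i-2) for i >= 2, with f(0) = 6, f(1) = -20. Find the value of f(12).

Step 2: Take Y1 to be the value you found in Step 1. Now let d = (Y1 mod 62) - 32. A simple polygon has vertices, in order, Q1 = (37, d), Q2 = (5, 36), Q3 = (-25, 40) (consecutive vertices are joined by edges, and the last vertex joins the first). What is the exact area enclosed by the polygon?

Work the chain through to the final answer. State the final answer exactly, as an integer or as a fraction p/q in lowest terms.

Step 1: f(2) = 2*(-20) + 2*(6) = -28; iterating: f(2)=-28, f(3)=-96, f(4)=-248, f(5)=-688, f(6)=-1872, f(7)=-5120, f(8)=-13984, f(9)=-38208, f(10)=-104384, f(11)=-285184, f(12)=-779136; answer -779136
Step 2: Y1 = -779136; d = -14; cross terms: (37*36 - 5*-14)=1402, (5*40 - -25*36)=1100, (-25*-14 - 37*40)=-1130; twice the area = |1372| = 1372; area = 686; answer 686

686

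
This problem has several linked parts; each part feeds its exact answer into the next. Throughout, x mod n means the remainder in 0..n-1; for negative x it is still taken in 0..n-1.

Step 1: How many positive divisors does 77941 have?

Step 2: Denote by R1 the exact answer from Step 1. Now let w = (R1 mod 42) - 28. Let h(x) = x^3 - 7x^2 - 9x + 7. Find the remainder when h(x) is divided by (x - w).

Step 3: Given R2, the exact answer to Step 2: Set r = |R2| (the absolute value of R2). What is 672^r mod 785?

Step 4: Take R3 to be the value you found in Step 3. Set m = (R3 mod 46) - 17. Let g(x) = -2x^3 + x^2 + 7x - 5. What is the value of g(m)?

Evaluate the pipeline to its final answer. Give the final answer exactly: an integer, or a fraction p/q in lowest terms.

Step 1: 77941 = 41 * 1901; number of divisors = (1+1) * (1+1) = 4; answer 4
Step 2: R1 = 4; w = -24; remainder = value at the root: 1*(-24)^3 - 7*(-24)^2 - 9*(-24)^1 + 7 = (-13824) + (-4032) + (216) + (7) = -17633; answer -17633
Step 3: R2 = -17633; r = 17633; squarings mod 785: 672^1=672, 672^2=209, 672^4=506, 672^8=126, 672^16=176, 672^32=361, 672^64=11, 672^128=121, 672^256=511, 672^512=501, 672^1024=586, 672^2048=351, 672^4096=741, 672^8192=366, 672^16384=506; 672^17633 = 672^1 * 672^32 * 672^64 * 672^128 * 672^1024 * 672^16384 = 127 (mod 785); answer 127
Step 4: R3 = 127; m = 18; -2*(18)^3 + 1*(18)^2 + 7*(18)^1 - 5 = (-11664) + (324) + (126) + (-5) = -11219; answer -11219

-11219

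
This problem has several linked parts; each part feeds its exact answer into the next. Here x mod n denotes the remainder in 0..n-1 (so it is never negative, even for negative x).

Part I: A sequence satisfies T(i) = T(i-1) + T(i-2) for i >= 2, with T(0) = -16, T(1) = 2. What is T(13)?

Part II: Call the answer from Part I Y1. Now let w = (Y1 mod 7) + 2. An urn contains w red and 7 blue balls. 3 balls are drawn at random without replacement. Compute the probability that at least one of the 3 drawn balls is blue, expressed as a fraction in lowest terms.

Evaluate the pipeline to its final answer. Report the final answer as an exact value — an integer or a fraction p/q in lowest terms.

Part I: T(2) = 1*(2) + 1*(-16) = -14; iterating: T(2)=-14, T(3)=-12, T(4)=-26, T(5)=-38, T(6)=-64, T(7)=-102, T(8)=-166, T(9)=-268, T(10)=-434, T(11)=-702, T(12)=-1136, T(13)=-1838; answer -1838
Part II: Y1 = -1838; w = 5; total draws C(12,3) = 220; complement C(5,3) = 10; favorable 220 - 10 = 210; P = 21/22; answer 21/22

21/22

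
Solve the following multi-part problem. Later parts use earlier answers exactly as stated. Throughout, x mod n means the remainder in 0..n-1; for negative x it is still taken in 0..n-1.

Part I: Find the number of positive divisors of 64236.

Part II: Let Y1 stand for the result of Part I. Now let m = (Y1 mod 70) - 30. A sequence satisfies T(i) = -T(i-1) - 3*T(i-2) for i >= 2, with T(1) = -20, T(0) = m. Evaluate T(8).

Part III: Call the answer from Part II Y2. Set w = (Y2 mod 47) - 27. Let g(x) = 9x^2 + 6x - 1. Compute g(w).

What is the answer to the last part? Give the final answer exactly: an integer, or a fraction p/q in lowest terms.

4622

Part I: 64236 = 2^2 * 3 * 53 * 101; number of divisors = (2+1) * (1+1) * (1+1) * (1+1) = 24; answer 24
Part II: Y1 = 24; m = -6; T(2) = -1*(-20) - 3*(-6) = 38; iterating: T(2)=38, T(3)=22, T(4)=-136, T(5)=70, T(6)=338, T(7)=-548, T(8)=-466; answer -466
Part III: Y2 = -466; w = -23; 9*(-23)^2 + 6*(-23)^1 - 1 = (4761) + (-138) + (-1) = 4622; answer 4622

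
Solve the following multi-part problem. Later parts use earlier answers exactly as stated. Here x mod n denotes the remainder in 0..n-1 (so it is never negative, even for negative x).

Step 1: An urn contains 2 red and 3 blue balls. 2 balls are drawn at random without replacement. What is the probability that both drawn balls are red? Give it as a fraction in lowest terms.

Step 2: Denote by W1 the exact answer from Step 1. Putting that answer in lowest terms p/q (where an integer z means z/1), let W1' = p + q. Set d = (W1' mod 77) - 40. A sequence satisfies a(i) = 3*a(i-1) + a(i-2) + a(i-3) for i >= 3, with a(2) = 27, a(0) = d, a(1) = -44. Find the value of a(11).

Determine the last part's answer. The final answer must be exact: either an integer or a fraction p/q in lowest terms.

80336

Step 1: total draws C(5,2) = 10; favorable C(2,2) = 1; P = 1/10; answer 1/10
Step 2: W1 = 1/10; threaded value p + q = 11; d = -29; a(3) = 3*(27) + 1*(-44) + 1*(-29) = 8; iterating: a(3)=8, a(4)=7, a(5)=56, a(6)=183, a(7)=612, a(8)=2075, a(9)=7020, a(10)=23747, a(11)=80336; answer 80336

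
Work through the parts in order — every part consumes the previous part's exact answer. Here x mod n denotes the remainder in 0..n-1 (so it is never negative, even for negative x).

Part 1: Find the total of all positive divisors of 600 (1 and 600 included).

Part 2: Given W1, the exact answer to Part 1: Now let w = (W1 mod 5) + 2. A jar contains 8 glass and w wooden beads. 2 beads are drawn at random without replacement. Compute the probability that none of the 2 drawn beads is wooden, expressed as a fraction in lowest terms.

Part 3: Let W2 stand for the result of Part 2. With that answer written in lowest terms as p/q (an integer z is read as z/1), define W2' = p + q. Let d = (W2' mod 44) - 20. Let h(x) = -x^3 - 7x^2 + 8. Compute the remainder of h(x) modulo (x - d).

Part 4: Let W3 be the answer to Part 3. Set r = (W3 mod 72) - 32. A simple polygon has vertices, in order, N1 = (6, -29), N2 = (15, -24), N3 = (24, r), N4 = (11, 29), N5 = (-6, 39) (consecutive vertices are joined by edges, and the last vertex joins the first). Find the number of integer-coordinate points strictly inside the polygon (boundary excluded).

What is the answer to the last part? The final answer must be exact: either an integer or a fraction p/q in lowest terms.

998

Part 1: 600 = 2^3 * 3 * 5^2; sigma = (1 + 2 + 4 + 8) * (1 + 3) * (1 + 5 + 25) = 15 * 4 * 31 = 1860; answer 1860
Part 2: W1 = 1860; w = 2; total draws C(10,2) = 45; favorable C(8,2) = 28; P = 28/45; answer 28/45
Part 3: W2 = 28/45; threaded value p + q = 73; d = 9; remainder = value at the root: -1*(9)^3 - 7*(9)^2 + 8 = (-729) + (-567) + (8) = -1288; answer -1288
Part 4: W3 = -1288; r = -24; cross terms: (6*-24 - 15*-29)=291, (15*-24 - 24*-24)=216, (24*29 - 11*-24)=960, (11*39 - -6*29)=603, (-6*-29 - 6*39)=-60; twice the area = |2010| = 2010; area = 1005; boundary points = 1 + 9 + 1 + 1 + 4 = 16; strictly interior points = area - boundary/2 + 1 = 998; answer 998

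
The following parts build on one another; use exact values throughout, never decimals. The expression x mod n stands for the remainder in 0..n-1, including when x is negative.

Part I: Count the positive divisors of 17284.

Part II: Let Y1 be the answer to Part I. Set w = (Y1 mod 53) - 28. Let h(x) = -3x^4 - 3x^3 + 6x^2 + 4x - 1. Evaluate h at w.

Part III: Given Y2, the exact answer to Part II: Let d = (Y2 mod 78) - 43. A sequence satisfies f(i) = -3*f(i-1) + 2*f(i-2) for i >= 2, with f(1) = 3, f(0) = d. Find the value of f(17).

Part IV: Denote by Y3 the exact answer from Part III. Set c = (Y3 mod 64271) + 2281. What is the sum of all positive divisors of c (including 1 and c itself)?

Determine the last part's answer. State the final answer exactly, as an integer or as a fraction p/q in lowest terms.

23716

Part I: 17284 = 2^2 * 29 * 149; number of divisors = (2+1) * (1+1) * (1+1) = 12; answer 12
Part II: Y1 = 12; w = -16; -3*(-16)^4 - 3*(-16)^3 + 6*(-16)^2 + 4*(-16)^1 - 1 = (-196608) + (12288) + (1536) + (-64) + (-1) = -182849; answer -182849
Part III: Y2 = -182849; d = 18; f(2) = -3*(3) + 2*(18) = 27; iterating: f(2)=27, f(3)=-75, f(4)=279, f(5)=-987, f(6)=3519, f(7)=-12531, f(8)=44631, f(9)=-158955, f(10)=566127, f(11)=-2016291, f(12)=7181127, f(13)=-25575963, f(14)=91090143, f(15)=-324422355, f(16)=1155447351, f(17)=-4115186763; answer -4115186763
Part IV: Y3 = -4115186763; c = 23377; 23377 = 97 * 241; sigma = (1 + 97) * (1 + 241) = 98 * 242 = 23716; answer 23716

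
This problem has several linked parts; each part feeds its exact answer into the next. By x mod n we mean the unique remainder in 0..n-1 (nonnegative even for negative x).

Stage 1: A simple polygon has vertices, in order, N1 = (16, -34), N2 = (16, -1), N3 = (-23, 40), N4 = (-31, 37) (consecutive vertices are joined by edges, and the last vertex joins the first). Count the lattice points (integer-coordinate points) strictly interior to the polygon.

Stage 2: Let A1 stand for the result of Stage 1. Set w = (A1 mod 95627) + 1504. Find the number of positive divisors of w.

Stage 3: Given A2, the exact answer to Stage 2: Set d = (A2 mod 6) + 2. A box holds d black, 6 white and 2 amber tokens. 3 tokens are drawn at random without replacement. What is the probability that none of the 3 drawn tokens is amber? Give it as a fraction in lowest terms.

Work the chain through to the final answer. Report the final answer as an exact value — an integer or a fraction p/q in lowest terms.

6/11

Stage 1: cross terms: (16*-1 - 16*-34)=528, (16*40 - -23*-1)=617, (-23*37 - -31*40)=389, (-31*-34 - 16*37)=462; twice the area = |1996| = 1996; area = 998; boundary points = 33 + 1 + 1 + 1 = 36; strictly interior points = area - boundary/2 + 1 = 981; answer 981
Stage 2: A1 = 981; w = 2485; 2485 = 5 * 7 * 71; number of divisors = (1+1) * (1+1) * (1+1) = 8; answer 8
Stage 3: A2 = 8; d = 4; total draws C(12,3) = 220; favorable C(10,3) = 120; P = 6/11; answer 6/11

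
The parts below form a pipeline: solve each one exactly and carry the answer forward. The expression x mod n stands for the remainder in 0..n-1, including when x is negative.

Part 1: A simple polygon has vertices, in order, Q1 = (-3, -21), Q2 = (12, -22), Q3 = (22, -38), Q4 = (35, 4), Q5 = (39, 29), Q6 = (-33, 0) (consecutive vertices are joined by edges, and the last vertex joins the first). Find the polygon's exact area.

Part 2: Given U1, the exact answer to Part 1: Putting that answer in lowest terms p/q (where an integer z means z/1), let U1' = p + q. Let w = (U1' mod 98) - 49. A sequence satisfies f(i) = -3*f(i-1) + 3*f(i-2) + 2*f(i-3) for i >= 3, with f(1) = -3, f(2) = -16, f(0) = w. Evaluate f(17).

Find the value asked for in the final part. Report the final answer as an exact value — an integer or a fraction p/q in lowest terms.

5287045222

Part 1: cross terms: (-3*-22 - 12*-21)=318, (12*-38 - 22*-22)=28, (22*4 - 35*-38)=1418, (35*29 - 39*4)=859, (39*0 - -33*29)=957, (-33*-21 - -3*0)=693; twice the area = |4273| = 4273; area = 4273/2; answer 4273/2
Part 2: U1 = 4273/2; threaded value p + q = 4275; w = 12; f(3) = -3*(-16) + 3*(-3) + 2*(12) = 63; iterating: f(3)=63, f(4)=-243, f(5)=886, f(6)=-3261, f(7)=11955, f(8)=-43876, f(9)=160971, f(10)=-590631, f(11)=2167054, f(12)=-7951113, f(13)=29173239, f(14)=-107038948, f(15)=392734335, f(16)=-1440973371, f(17)=5287045222; answer 5287045222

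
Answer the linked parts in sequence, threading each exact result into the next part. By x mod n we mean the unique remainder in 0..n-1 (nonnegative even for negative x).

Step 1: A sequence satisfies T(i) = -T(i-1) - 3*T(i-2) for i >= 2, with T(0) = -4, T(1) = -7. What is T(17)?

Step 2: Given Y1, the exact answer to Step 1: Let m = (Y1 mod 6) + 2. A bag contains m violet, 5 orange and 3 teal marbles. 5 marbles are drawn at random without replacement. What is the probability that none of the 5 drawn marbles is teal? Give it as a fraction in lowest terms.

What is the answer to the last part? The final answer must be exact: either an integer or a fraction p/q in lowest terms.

Step 1: T(2) = -1*(-7) - 3*(-4) = 19; iterating: T(2)=19, T(3)=2, T(4)=-59, T(5)=53, T(6)=124, T(7)=-283, T(8)=-89, T(9)=938, T(10)=-671, T(11)=-2143, T(12)=4156, T(13)=2273, T(14)=-14741, T(15)=7922, T(16)=36301, T(17)=-60067; answer -60067
Step 2: Y1 = -60067; m = 7; total draws C(15,5) = 3003; favorable C(12,5) = 792; P = 24/91; answer 24/91

24/91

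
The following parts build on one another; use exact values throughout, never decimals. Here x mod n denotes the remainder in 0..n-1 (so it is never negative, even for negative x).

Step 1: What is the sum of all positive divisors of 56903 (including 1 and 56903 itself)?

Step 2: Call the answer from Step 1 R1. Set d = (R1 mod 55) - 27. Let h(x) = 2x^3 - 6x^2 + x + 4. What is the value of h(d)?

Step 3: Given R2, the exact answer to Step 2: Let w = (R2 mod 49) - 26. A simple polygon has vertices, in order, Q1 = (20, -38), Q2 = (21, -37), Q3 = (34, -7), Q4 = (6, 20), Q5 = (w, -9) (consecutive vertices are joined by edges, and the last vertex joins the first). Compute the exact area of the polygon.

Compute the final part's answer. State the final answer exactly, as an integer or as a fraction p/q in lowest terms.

2655/2

Step 1: 56903 = 7 * 11 * 739; sigma = (1 + 7) * (1 + 11) * (1 + 739) = 8 * 12 * 740 = 71040; answer 71040
Step 2: R1 = 71040; d = 8; 2*(8)^3 - 6*(8)^2 + 1*(8)^1 + 4 = (1024) + (-384) + (8) + (4) = 652; answer 652
Step 3: R2 = 652; w = -11; cross terms: (20*-37 - 21*-38)=58, (21*-7 - 34*-37)=1111, (34*20 - 6*-7)=722, (6*-9 - -11*20)=166, (-11*-38 - 20*-9)=598; twice the area = |2655| = 2655; area = 2655/2; answer 2655/2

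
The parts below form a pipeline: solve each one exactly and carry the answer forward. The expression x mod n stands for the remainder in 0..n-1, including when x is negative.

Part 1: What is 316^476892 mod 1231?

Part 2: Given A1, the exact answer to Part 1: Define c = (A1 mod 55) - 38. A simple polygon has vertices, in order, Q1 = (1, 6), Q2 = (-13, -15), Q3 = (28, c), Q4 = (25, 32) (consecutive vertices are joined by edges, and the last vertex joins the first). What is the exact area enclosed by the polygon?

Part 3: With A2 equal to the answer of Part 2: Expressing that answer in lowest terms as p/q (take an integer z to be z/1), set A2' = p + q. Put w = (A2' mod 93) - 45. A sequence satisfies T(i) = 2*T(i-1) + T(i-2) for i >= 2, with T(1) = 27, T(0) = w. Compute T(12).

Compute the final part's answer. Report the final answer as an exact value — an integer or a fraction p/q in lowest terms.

Part 1: squarings mod 1231: 316^1=316, 316^2=145, 316^4=98, 316^8=987, 316^16=448, 316^32=51, 316^64=139, 316^128=856, 316^256=291, 316^512=973, 316^1024=90, 316^2048=714, 316^4096=162, 316^8192=393, 316^16384=574, 316^32768=799, 316^65536=743, 316^131072=561, 316^262144=816; 316^476892 = 316^4 * 316^8 * 316^16 * 316^64 * 316^128 * 316^512 * 316^1024 * 316^16384 * 316^65536 * 316^131072 * 316^262144 = 766 (mod 1231); answer 766
Part 2: A1 = 766; c = 13; cross terms: (1*-15 - -13*6)=63, (-13*13 - 28*-15)=251, (28*32 - 25*13)=571, (25*6 - 1*32)=118; twice the area = |1003| = 1003; area = 1003/2; answer 1003/2
Part 3: A2 = 1003/2; threaded value p + q = 1005; w = 30; T(2) = 2*(27) + 1*(30) = 84; iterating: T(2)=84, T(3)=195, T(4)=474, T(5)=1143, T(6)=2760, T(7)=6663, T(8)=16086, T(9)=38835, T(10)=93756, T(11)=226347, T(12)=546450; answer 546450

546450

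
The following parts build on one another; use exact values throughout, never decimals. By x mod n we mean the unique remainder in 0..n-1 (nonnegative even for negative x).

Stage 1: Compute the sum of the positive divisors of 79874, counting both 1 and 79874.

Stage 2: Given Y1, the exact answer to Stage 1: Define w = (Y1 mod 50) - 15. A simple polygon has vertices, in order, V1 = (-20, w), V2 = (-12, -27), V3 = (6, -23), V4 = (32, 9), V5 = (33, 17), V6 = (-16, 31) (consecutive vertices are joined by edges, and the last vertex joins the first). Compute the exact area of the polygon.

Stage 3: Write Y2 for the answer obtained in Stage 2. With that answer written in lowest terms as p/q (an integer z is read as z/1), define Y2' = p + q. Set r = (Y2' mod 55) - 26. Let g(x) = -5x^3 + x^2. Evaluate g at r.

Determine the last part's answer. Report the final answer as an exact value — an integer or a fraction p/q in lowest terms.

-24276

Stage 1: 79874 = 2 * 39937; sigma = (1 + 2) * (1 + 39937) = 3 * 39938 = 119814; answer 119814
Stage 2: Y1 = 119814; w = -1; cross terms: (-20*-27 - -12*-1)=528, (-12*-23 - 6*-27)=438, (6*9 - 32*-23)=790, (32*17 - 33*9)=247, (33*31 - -16*17)=1295, (-16*-1 - -20*31)=636; twice the area = |3934| = 3934; area = 1967; answer 1967
Stage 3: Y2 = 1967; threaded value p + q = 1968; r = 17; -5*(17)^3 + 1*(17)^2 = (-24565) + (289) = -24276; answer -24276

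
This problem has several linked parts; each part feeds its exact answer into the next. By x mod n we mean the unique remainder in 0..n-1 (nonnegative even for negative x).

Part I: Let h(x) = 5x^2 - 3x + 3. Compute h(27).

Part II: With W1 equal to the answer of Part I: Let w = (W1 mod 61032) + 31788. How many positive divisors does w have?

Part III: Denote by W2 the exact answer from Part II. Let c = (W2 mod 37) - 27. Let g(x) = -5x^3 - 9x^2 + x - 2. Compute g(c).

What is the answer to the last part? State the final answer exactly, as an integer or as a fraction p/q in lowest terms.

31025

Part I: 5*(27)^2 - 3*(27)^1 + 3 = (3645) + (-81) + (3) = 3567; answer 3567
Part II: W1 = 3567; w = 35355; 35355 = 3 * 5 * 2357; number of divisors = (1+1) * (1+1) * (1+1) = 8; answer 8
Part III: W2 = 8; c = -19; -5*(-19)^3 - 9*(-19)^2 + 1*(-19)^1 - 2 = (34295) + (-3249) + (-19) + (-2) = 31025; answer 31025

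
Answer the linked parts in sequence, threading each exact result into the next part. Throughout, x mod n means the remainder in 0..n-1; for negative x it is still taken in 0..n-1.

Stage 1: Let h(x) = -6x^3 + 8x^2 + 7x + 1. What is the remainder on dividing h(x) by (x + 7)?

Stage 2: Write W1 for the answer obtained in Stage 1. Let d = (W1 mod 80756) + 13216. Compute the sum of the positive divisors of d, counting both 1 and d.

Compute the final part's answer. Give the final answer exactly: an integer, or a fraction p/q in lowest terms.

Stage 1: remainder = value at the root: -6*(-7)^3 + 8*(-7)^2 + 7*(-7)^1 + 1 = (2058) + (392) + (-49) + (1) = 2402; answer 2402
Stage 2: W1 = 2402; d = 15618; 15618 = 2 * 3 * 19 * 137; sigma = (1 + 2) * (1 + 3) * (1 + 19) * (1 + 137) = 3 * 4 * 20 * 138 = 33120; answer 33120

33120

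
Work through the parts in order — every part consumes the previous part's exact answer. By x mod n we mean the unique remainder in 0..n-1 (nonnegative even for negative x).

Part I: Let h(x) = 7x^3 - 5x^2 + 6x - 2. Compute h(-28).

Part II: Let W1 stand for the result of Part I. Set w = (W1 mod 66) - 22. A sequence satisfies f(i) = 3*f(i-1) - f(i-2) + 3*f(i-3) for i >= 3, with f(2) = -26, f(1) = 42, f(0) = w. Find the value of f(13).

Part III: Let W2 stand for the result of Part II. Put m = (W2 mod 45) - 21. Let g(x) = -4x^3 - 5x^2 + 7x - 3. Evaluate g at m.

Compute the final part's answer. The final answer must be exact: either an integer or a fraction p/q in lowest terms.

Part I: 7*(-28)^3 - 5*(-28)^2 + 6*(-28)^1 - 2 = (-153664) + (-3920) + (-168) + (-2) = -157754; answer -157754
Part II: W1 = -157754; w = 30; f(3) = 3*(-26) - 1*(42) + 3*(30) = -30; iterating: f(3)=-30, f(4)=62, f(5)=138, f(6)=262, f(7)=834, f(8)=2654, f(9)=7914, f(10)=23590, f(11)=70818, f(12)=212606, f(13)=637770; answer 637770
Part III: W2 = 637770; m = 9; -4*(9)^3 - 5*(9)^2 + 7*(9)^1 - 3 = (-2916) + (-405) + (63) + (-3) = -3261; answer -3261

-3261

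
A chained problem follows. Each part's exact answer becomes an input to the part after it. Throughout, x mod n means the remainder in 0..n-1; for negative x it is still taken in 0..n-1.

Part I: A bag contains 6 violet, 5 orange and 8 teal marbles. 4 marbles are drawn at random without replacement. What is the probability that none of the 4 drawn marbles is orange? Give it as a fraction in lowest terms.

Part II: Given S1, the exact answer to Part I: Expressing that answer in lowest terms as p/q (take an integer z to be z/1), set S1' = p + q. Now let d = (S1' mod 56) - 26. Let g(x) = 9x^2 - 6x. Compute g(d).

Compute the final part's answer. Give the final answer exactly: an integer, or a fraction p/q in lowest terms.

4095

Part I: total draws C(19,4) = 3876; favorable C(14,4) = 1001; P = 1001/3876; answer 1001/3876
Part II: S1 = 1001/3876; threaded value p + q = 4877; d = -21; 9*(-21)^2 - 6*(-21)^1 = (3969) + (126) = 4095; answer 4095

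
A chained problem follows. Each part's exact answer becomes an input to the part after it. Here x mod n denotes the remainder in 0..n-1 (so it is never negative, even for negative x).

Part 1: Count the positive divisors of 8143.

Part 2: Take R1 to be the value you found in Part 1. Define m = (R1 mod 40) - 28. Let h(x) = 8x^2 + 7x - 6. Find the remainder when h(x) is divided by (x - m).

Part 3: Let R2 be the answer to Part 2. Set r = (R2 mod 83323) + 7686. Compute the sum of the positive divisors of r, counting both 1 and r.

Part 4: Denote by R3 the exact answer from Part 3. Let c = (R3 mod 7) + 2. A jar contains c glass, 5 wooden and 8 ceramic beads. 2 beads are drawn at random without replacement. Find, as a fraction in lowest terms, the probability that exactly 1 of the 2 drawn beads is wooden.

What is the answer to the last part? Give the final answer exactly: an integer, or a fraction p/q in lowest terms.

15/38

Part 1: 8143 = 17 * 479; number of divisors = (1+1) * (1+1) = 4; answer 4
Part 2: R1 = 4; m = -24; remainder = value at the root: 8*(-24)^2 + 7*(-24)^1 - 6 = (4608) + (-168) + (-6) = 4434; answer 4434
Part 3: R2 = 4434; r = 12120; 12120 = 2^3 * 3 * 5 * 101; sigma = (1 + 2 + 4 + 8) * (1 + 3) * (1 + 5) * (1 + 101) = 15 * 4 * 6 * 102 = 36720; answer 36720
Part 4: R3 = 36720; c = 7; total draws C(20,2) = 190; favorable C(5,1)*C(15,1) = 75; P = 15/38; answer 15/38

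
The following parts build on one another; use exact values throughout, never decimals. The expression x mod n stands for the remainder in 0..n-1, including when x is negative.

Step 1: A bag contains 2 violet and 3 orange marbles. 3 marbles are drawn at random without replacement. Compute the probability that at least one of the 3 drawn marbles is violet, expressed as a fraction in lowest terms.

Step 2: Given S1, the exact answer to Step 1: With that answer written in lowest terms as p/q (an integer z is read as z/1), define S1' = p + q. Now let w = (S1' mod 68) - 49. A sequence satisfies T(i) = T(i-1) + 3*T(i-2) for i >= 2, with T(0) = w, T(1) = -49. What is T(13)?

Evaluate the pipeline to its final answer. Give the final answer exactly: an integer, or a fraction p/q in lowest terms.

Step 1: total draws C(5,3) = 10; complement C(3,3) = 1; favorable 10 - 1 = 9; P = 9/10; answer 9/10
Step 2: S1 = 9/10; threaded value p + q = 19; w = -30; T(2) = 1*(-49) + 3*(-30) = -139; iterating: T(2)=-139, T(3)=-286, T(4)=-703, T(5)=-1561, T(6)=-3670, T(7)=-8353, T(8)=-19363, T(9)=-44422, T(10)=-102511, T(11)=-235777, T(12)=-543310, T(13)=-1250641; answer -1250641

-1250641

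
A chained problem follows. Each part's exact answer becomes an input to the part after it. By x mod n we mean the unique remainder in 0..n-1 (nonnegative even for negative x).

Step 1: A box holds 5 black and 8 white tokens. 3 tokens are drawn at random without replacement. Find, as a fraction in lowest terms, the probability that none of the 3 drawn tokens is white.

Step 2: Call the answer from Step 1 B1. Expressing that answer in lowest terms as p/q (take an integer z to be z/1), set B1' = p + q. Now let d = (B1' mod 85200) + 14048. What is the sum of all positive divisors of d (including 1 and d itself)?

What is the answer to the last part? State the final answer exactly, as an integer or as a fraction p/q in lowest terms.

40992

Step 1: total draws C(13,3) = 286; favorable C(5,3) = 10; P = 5/143; answer 5/143
Step 2: B1 = 5/143; threaded value p + q = 148; d = 14196; 14196 = 2^2 * 3 * 7 * 13^2; sigma = (1 + 2 + 4) * (1 + 3) * (1 + 7) * (1 + 13 + 169) = 7 * 4 * 8 * 183 = 40992; answer 40992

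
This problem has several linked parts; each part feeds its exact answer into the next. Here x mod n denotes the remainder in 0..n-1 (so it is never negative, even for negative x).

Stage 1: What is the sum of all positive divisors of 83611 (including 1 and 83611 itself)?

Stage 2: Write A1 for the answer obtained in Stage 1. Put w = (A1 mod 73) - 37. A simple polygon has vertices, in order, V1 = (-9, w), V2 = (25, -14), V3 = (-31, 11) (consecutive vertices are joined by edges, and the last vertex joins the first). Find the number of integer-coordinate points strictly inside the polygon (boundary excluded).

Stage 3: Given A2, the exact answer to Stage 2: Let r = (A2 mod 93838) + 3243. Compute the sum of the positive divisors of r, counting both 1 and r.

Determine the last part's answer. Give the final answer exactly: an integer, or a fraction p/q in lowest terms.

Stage 1: 83611 = 11^2 * 691; sigma = (1 + 11 + 121) * (1 + 691) = 133 * 692 = 92036; answer 92036
Stage 2: A1 = 92036; w = 19; cross terms: (-9*-14 - 25*19)=-349, (25*11 - -31*-14)=-159, (-31*19 - -9*11)=-490; twice the area = |-998| = 998; area = 499; boundary points = 1 + 1 + 2 = 4; strictly interior points = area - boundary/2 + 1 = 498; answer 498
Stage 3: A2 = 498; r = 3741; 3741 = 3 * 29 * 43; sigma = (1 + 3) * (1 + 29) * (1 + 43) = 4 * 30 * 44 = 5280; answer 5280

5280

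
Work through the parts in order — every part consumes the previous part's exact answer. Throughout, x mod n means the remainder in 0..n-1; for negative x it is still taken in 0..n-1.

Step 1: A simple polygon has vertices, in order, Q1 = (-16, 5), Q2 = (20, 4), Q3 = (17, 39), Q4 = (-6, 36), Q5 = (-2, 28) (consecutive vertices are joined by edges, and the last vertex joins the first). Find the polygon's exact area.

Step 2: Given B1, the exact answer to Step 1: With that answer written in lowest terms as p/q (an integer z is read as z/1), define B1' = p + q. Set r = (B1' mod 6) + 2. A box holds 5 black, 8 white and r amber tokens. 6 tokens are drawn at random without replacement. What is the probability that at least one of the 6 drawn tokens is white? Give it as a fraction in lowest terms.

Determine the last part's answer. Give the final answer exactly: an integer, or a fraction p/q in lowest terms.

3153/3230

Step 1: cross terms: (-16*4 - 20*5)=-164, (20*39 - 17*4)=712, (17*36 - -6*39)=846, (-6*28 - -2*36)=-96, (-2*5 - -16*28)=438; twice the area = |1736| = 1736; area = 868; answer 868
Step 2: B1 = 868; threaded value p + q = 869; r = 7; total draws C(20,6) = 38760; complement C(12,6) = 924; favorable 38760 - 924 = 37836; P = 3153/3230; answer 3153/3230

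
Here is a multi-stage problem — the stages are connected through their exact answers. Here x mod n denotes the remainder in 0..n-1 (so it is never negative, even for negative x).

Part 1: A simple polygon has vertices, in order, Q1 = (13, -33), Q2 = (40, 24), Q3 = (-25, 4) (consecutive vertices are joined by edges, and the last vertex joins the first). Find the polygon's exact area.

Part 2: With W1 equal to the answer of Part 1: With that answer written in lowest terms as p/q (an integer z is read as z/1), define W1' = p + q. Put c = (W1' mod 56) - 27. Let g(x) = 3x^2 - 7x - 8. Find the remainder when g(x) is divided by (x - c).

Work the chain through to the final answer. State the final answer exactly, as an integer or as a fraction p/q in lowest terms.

Part 1: cross terms: (13*24 - 40*-33)=1632, (40*4 - -25*24)=760, (-25*-33 - 13*4)=773; twice the area = |3165| = 3165; area = 3165/2; answer 3165/2
Part 2: W1 = 3165/2; threaded value p + q = 3167; c = 4; remainder = value at the root: 3*(4)^2 - 7*(4)^1 - 8 = (48) + (-28) + (-8) = 12; answer 12

12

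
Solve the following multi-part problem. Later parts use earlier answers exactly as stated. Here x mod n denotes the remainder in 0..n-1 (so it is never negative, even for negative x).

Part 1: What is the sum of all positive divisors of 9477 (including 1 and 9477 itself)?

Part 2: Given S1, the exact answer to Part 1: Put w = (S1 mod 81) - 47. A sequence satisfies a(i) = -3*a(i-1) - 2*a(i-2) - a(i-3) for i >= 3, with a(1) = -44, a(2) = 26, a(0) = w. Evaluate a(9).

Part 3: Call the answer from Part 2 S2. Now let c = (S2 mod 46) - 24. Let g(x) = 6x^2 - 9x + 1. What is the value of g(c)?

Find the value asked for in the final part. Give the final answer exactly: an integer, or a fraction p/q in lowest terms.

Part 1: 9477 = 3^6 * 13; sigma = (1 + 3 + 9 + 27 + 81 + 243 + 729) * (1 + 13) = 1093 * 14 = 15302; answer 15302
Part 2: S1 = 15302; w = 27; a(3) = -3*(26) - 2*(-44) - 1*(27) = -17; iterating: a(3)=-17, a(4)=43, a(5)=-121, a(6)=294, a(7)=-683, a(8)=1582, a(9)=-3674; answer -3674
Part 3: S2 = -3674; c = -18; 6*(-18)^2 - 9*(-18)^1 + 1 = (1944) + (162) + (1) = 2107; answer 2107

2107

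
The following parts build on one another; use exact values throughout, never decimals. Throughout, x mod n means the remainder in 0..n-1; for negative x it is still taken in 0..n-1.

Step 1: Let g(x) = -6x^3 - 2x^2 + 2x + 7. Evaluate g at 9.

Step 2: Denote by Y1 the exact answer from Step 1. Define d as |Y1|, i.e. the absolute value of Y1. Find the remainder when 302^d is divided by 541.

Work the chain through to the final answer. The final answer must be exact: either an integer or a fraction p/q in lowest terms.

339

Step 1: -6*(9)^3 - 2*(9)^2 + 2*(9)^1 + 7 = (-4374) + (-162) + (18) + (7) = -4511; answer -4511
Step 2: Y1 = -4511; d = 4511; squarings mod 541: 302^1=302, 302^2=316, 302^4=312, 302^8=505, 302^16=214, 302^32=352, 302^64=15, 302^128=225, 302^256=312, 302^512=505, 302^1024=214, 302^2048=352, 302^4096=15; 302^4511 = 302^1 * 302^2 * 302^4 * 302^8 * 302^16 * 302^128 * 302^256 * 302^4096 = 339 (mod 541); answer 339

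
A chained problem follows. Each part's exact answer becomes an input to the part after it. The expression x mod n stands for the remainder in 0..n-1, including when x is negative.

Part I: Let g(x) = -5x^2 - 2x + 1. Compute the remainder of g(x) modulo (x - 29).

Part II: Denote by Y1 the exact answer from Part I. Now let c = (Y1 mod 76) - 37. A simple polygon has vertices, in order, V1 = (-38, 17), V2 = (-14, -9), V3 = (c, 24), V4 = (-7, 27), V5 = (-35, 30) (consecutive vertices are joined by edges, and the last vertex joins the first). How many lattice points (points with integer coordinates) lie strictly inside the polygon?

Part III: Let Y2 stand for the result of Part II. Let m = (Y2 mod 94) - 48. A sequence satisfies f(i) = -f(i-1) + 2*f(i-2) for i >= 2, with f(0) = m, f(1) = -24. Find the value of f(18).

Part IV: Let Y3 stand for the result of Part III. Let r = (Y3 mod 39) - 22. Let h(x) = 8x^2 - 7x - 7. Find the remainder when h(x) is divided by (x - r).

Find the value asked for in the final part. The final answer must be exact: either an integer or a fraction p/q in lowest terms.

Part I: remainder = value at the root: -5*(29)^2 - 2*(29)^1 + 1 = (-4205) + (-58) + (1) = -4262; answer -4262
Part II: Y1 = -4262; c = 33; cross terms: (-38*-9 - -14*17)=580, (-14*24 - 33*-9)=-39, (33*27 - -7*24)=1059, (-7*30 - -35*27)=735, (-35*17 - -38*30)=545; twice the area = |2880| = 2880; area = 1440; boundary points = 2 + 1 + 1 + 1 + 1 = 6; strictly interior points = area - boundary/2 + 1 = 1438; answer 1438
Part III: Y2 = 1438; m = -20; f(2) = -1*(-24) + 2*(-20) = -16; iterating: f(2)=-16, f(3)=-32, f(4)=0, f(5)=-64, f(6)=64, f(7)=-192, f(8)=320, f(9)=-704, f(10)=1344, f(11)=-2752, f(12)=5440, f(13)=-10944, f(14)=21824, f(15)=-43712, f(16)=87360, f(17)=-174784, f(18)=349504; answer 349504
Part IV: Y3 = 349504; r = 3; remainder = value at the root: 8*(3)^2 - 7*(3)^1 - 7 = (72) + (-21) + (-7) = 44; answer 44

44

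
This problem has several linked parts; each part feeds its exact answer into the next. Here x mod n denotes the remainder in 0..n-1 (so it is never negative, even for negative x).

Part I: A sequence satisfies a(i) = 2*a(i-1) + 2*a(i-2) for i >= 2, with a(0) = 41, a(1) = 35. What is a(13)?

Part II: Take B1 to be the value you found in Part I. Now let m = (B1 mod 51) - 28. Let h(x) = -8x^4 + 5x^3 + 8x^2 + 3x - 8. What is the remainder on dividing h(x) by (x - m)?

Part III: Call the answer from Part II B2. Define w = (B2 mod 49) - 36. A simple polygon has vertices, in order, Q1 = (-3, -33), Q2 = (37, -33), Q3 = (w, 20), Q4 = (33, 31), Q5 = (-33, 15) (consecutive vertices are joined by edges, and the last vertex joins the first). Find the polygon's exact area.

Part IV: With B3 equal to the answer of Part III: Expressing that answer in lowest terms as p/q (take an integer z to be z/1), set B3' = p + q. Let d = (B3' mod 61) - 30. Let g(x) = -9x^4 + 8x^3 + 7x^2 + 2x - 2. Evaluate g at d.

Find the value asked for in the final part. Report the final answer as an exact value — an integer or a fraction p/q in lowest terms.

-97322

Part I: a(2) = 2*(35) + 2*(41) = 152; iterating: a(2)=152, a(3)=374, a(4)=1052, a(5)=2852, a(6)=7808, a(7)=21320, a(8)=58256, a(9)=159152, a(10)=434816, a(11)=1187936, a(12)=3245504, a(13)=8866880; answer 8866880
Part II: B1 = 8866880; m = -8; remainder = value at the root: -8*(-8)^4 + 5*(-8)^3 + 8*(-8)^2 + 3*(-8)^1 - 8 = (-32768) + (-2560) + (512) + (-24) + (-8) = -34848; answer -34848
Part III: B2 = -34848; w = 4; cross terms: (-3*-33 - 37*-33)=1320, (37*20 - 4*-33)=872, (4*31 - 33*20)=-536, (33*15 - -33*31)=1518, (-33*-33 - -3*15)=1134; twice the area = |4308| = 4308; area = 2154; answer 2154
Part IV: B3 = 2154; threaded value p + q = 2155; d = -10; -9*(-10)^4 + 8*(-10)^3 + 7*(-10)^2 + 2*(-10)^1 - 2 = (-90000) + (-8000) + (700) + (-20) + (-2) = -97322; answer -97322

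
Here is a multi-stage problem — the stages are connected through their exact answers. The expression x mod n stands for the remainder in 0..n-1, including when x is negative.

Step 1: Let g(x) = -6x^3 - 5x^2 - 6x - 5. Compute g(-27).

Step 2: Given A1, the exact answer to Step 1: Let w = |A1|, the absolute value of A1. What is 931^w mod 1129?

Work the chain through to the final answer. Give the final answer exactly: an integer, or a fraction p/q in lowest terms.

128

Step 1: -6*(-27)^3 - 5*(-27)^2 - 6*(-27)^1 - 5 = (118098) + (-3645) + (162) + (-5) = 114610; answer 114610
Step 2: A1 = 114610; w = 114610; squarings mod 1129: 931^1=931, 931^2=818, 931^4=756, 931^8=262, 931^16=904, 931^32=949, 931^64=788, 931^128=1123, 931^256=36, 931^512=167, 931^1024=793, 931^2048=1125, 931^4096=16, 931^8192=256, 931^16384=54, 931^32768=658, 931^65536=557; 931^114610 = 931^2 * 931^16 * 931^32 * 931^128 * 931^256 * 931^512 * 931^1024 * 931^2048 * 931^4096 * 931^8192 * 931^32768 * 931^65536 = 128 (mod 1129); answer 128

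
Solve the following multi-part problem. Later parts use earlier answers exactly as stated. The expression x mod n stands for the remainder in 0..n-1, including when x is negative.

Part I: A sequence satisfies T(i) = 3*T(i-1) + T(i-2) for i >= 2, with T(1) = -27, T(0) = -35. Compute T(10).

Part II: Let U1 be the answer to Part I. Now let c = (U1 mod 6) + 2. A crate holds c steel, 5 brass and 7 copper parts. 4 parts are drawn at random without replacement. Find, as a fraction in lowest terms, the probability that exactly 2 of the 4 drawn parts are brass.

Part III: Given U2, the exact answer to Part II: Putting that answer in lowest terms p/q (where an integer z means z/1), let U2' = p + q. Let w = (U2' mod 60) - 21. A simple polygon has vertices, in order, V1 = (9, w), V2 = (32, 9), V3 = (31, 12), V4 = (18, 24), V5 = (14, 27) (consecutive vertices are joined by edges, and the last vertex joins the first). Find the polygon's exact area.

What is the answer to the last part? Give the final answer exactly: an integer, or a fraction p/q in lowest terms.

Part I: T(2) = 3*(-27) + 1*(-35) = -116; iterating: T(2)=-116, T(3)=-375, T(4)=-1241, T(5)=-4098, T(6)=-13535, T(7)=-44703, T(8)=-147644, T(9)=-487635, T(10)=-1610549; answer -1610549
Part II: U1 = -1610549; c = 3; total draws C(15,4) = 1365; favorable C(5,2)*C(10,2) = 450; P = 30/91; answer 30/91
Part III: U2 = 30/91; threaded value p + q = 121; w = -20; cross terms: (9*9 - 32*-20)=721, (32*12 - 31*9)=105, (31*24 - 18*12)=528, (18*27 - 14*24)=150, (14*-20 - 9*27)=-523; twice the area = |981| = 981; area = 981/2; answer 981/2

981/2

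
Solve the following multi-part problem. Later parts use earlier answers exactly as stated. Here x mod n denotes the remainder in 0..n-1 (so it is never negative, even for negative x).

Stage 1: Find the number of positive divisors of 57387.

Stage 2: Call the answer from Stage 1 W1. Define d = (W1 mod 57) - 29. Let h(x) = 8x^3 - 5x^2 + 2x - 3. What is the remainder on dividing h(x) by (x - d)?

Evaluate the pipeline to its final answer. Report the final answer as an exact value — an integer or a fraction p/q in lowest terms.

Stage 1: 57387 = 3 * 11 * 37 * 47; number of divisors = (1+1) * (1+1) * (1+1) * (1+1) = 16; answer 16
Stage 2: W1 = 16; d = -13; remainder = value at the root: 8*(-13)^3 - 5*(-13)^2 + 2*(-13)^1 - 3 = (-17576) + (-845) + (-26) + (-3) = -18450; answer -18450

-18450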